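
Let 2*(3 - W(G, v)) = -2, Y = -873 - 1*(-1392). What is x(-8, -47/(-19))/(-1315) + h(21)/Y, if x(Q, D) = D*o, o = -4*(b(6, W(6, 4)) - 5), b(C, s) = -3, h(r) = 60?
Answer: 239508/4322405 ≈ 0.055411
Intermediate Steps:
Y = 519 (Y = -873 + 1392 = 519)
W(G, v) = 4 (W(G, v) = 3 - ½*(-2) = 3 + 1 = 4)
o = 32 (o = -4*(-3 - 5) = -4*(-8) = 32)
x(Q, D) = 32*D (x(Q, D) = D*32 = 32*D)
x(-8, -47/(-19))/(-1315) + h(21)/Y = (32*(-47/(-19)))/(-1315) + 60/519 = (32*(-47*(-1/19)))*(-1/1315) + 60*(1/519) = (32*(47/19))*(-1/1315) + 20/173 = (1504/19)*(-1/1315) + 20/173 = -1504/24985 + 20/173 = 239508/4322405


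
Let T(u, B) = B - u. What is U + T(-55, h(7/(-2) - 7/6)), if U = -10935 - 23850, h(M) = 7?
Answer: -34723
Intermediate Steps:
U = -34785
U + T(-55, h(7/(-2) - 7/6)) = -34785 + (7 - 1*(-55)) = -34785 + (7 + 55) = -34785 + 62 = -34723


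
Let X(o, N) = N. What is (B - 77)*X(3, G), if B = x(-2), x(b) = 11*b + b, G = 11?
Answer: -1111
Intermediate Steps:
x(b) = 12*b
B = -24 (B = 12*(-2) = -24)
(B - 77)*X(3, G) = (-24 - 77)*11 = -101*11 = -1111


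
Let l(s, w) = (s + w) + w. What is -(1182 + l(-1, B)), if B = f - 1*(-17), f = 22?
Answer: -1259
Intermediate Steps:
B = 39 (B = 22 - 1*(-17) = 22 + 17 = 39)
l(s, w) = s + 2*w
-(1182 + l(-1, B)) = -(1182 + (-1 + 2*39)) = -(1182 + (-1 + 78)) = -(1182 + 77) = -1*1259 = -1259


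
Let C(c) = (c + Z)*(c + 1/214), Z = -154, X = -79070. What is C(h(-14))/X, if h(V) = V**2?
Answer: -176169/1692098 ≈ -0.10411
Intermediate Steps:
C(c) = (-154 + c)*(1/214 + c) (C(c) = (c - 154)*(c + 1/214) = (-154 + c)*(c + 1/214) = (-154 + c)*(1/214 + c))
C(h(-14))/X = (-77/107 + ((-14)**2)**2 - 32955/214*(-14)**2)/(-79070) = (-77/107 + 196**2 - 32955/214*196)*(-1/79070) = (-77/107 + 38416 - 3229590/107)*(-1/79070) = (880845/107)*(-1/79070) = -176169/1692098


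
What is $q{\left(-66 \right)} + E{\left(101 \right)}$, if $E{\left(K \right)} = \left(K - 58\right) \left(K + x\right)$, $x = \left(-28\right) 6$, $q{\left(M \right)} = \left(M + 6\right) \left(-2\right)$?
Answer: $-2761$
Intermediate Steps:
$q{\left(M \right)} = -12 - 2 M$ ($q{\left(M \right)} = \left(6 + M\right) \left(-2\right) = -12 - 2 M$)
$x = -168$
$E{\left(K \right)} = \left(-168 + K\right) \left(-58 + K\right)$ ($E{\left(K \right)} = \left(K - 58\right) \left(K - 168\right) = \left(-58 + K\right) \left(-168 + K\right) = \left(-168 + K\right) \left(-58 + K\right)$)
$q{\left(-66 \right)} + E{\left(101 \right)} = \left(-12 - -132\right) + \left(9744 + 101^{2} - 22826\right) = \left(-12 + 132\right) + \left(9744 + 10201 - 22826\right) = 120 - 2881 = -2761$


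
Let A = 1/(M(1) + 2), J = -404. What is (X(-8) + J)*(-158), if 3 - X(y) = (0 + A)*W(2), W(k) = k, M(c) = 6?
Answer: 126795/2 ≈ 63398.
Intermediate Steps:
A = ⅛ (A = 1/(6 + 2) = 1/8 = ⅛ ≈ 0.12500)
X(y) = 11/4 (X(y) = 3 - (0 + ⅛)*2 = 3 - 2/8 = 3 - 1*¼ = 3 - ¼ = 11/4)
(X(-8) + J)*(-158) = (11/4 - 404)*(-158) = -1605/4*(-158) = 126795/2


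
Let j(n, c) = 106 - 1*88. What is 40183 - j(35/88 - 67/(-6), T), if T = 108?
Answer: 40165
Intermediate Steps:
j(n, c) = 18 (j(n, c) = 106 - 88 = 18)
40183 - j(35/88 - 67/(-6), T) = 40183 - 1*18 = 40183 - 18 = 40165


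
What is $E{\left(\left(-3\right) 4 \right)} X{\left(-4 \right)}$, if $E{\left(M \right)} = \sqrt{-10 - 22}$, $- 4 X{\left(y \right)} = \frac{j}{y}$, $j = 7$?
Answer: $\frac{7 i \sqrt{2}}{4} \approx 2.4749 i$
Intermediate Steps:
$X{\left(y \right)} = - \frac{7}{4 y}$ ($X{\left(y \right)} = - \frac{7 \frac{1}{y}}{4} = - \frac{7}{4 y}$)
$E{\left(M \right)} = 4 i \sqrt{2}$ ($E{\left(M \right)} = \sqrt{-32} = 4 i \sqrt{2}$)
$E{\left(\left(-3\right) 4 \right)} X{\left(-4 \right)} = 4 i \sqrt{2} \left(- \frac{7}{4 \left(-4\right)}\right) = 4 i \sqrt{2} \left(\left(- \frac{7}{4}\right) \left(- \frac{1}{4}\right)\right) = 4 i \sqrt{2} \cdot \frac{7}{16} = \frac{7 i \sqrt{2}}{4}$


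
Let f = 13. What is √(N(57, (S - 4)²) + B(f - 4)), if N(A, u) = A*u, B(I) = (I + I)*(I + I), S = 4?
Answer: 18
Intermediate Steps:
B(I) = 4*I² (B(I) = (2*I)*(2*I) = 4*I²)
√(N(57, (S - 4)²) + B(f - 4)) = √(57*(4 - 4)² + 4*(13 - 4)²) = √(57*0² + 4*9²) = √(57*0 + 4*81) = √(0 + 324) = √324 = 18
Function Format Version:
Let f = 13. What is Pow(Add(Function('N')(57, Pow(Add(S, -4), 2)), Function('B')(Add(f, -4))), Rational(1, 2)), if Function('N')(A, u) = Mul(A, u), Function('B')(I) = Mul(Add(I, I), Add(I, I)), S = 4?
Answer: 18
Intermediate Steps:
Function('B')(I) = Mul(4, Pow(I, 2)) (Function('B')(I) = Mul(Mul(2, I), Mul(2, I)) = Mul(4, Pow(I, 2)))
Pow(Add(Function('N')(57, Pow(Add(S, -4), 2)), Function('B')(Add(f, -4))), Rational(1, 2)) = Pow(Add(Mul(57, Pow(Add(4, -4), 2)), Mul(4, Pow(Add(13, -4), 2))), Rational(1, 2)) = Pow(Add(Mul(57, Pow(0, 2)), Mul(4, Pow(9, 2))), Rational(1, 2)) = Pow(Add(Mul(57, 0), Mul(4, 81)), Rational(1, 2)) = Pow(Add(0, 324), Rational(1, 2)) = Pow(324, Rational(1, 2)) = 18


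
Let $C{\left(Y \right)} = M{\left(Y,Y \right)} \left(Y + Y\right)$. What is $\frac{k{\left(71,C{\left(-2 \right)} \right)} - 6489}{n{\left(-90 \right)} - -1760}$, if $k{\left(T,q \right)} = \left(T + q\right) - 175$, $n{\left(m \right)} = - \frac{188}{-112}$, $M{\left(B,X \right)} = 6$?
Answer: $- \frac{185276}{49327} \approx -3.7561$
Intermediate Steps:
$C{\left(Y \right)} = 12 Y$ ($C{\left(Y \right)} = 6 \left(Y + Y\right) = 6 \cdot 2 Y = 12 Y$)
$n{\left(m \right)} = \frac{47}{28}$ ($n{\left(m \right)} = \left(-188\right) \left(- \frac{1}{112}\right) = \frac{47}{28}$)
$k{\left(T,q \right)} = -175 + T + q$
$\frac{k{\left(71,C{\left(-2 \right)} \right)} - 6489}{n{\left(-90 \right)} - -1760} = \frac{\left(-175 + 71 + 12 \left(-2\right)\right) - 6489}{\frac{47}{28} - -1760} = \frac{\left(-175 + 71 - 24\right) - 6489}{\frac{47}{28} + 1760} = \frac{-128 - 6489}{\frac{49327}{28}} = \left(-6617\right) \frac{28}{49327} = - \frac{185276}{49327}$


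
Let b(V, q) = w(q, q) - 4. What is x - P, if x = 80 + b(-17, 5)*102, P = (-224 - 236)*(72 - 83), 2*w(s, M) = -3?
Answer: -5541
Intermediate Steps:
w(s, M) = -3/2 (w(s, M) = (½)*(-3) = -3/2)
P = 5060 (P = -460*(-11) = 5060)
b(V, q) = -11/2 (b(V, q) = -3/2 - 4 = -11/2)
x = -481 (x = 80 - 11/2*102 = 80 - 561 = -481)
x - P = -481 - 1*5060 = -481 - 5060 = -5541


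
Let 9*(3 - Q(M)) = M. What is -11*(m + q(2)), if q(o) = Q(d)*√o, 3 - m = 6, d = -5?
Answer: 33 - 352*√2/9 ≈ -22.311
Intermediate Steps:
m = -3 (m = 3 - 1*6 = 3 - 6 = -3)
Q(M) = 3 - M/9
q(o) = 32*√o/9 (q(o) = (3 - ⅑*(-5))*√o = (3 + 5/9)*√o = 32*√o/9)
-11*(m + q(2)) = -11*(-3 + 32*√2/9) = 33 - 352*√2/9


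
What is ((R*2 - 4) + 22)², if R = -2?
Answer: 196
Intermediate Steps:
((R*2 - 4) + 22)² = ((-2*2 - 4) + 22)² = ((-4 - 4) + 22)² = (-8 + 22)² = 14² = 196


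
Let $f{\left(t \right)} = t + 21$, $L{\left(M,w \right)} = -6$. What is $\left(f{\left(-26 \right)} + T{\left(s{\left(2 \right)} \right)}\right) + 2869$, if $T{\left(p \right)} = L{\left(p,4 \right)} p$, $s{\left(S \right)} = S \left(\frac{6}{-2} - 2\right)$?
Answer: $2924$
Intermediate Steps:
$f{\left(t \right)} = 21 + t$
$s{\left(S \right)} = - 5 S$ ($s{\left(S \right)} = S \left(6 \left(- \frac{1}{2}\right) - 2\right) = S \left(-3 - 2\right) = S \left(-5\right) = - 5 S$)
$T{\left(p \right)} = - 6 p$
$\left(f{\left(-26 \right)} + T{\left(s{\left(2 \right)} \right)}\right) + 2869 = \left(\left(21 - 26\right) - 6 \left(\left(-5\right) 2\right)\right) + 2869 = \left(-5 - -60\right) + 2869 = \left(-5 + 60\right) + 2869 = 55 + 2869 = 2924$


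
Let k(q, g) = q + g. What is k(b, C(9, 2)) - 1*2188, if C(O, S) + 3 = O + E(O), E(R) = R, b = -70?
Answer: -2243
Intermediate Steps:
C(O, S) = -3 + 2*O (C(O, S) = -3 + (O + O) = -3 + 2*O)
k(q, g) = g + q
k(b, C(9, 2)) - 1*2188 = ((-3 + 2*9) - 70) - 1*2188 = ((-3 + 18) - 70) - 2188 = (15 - 70) - 2188 = -55 - 2188 = -2243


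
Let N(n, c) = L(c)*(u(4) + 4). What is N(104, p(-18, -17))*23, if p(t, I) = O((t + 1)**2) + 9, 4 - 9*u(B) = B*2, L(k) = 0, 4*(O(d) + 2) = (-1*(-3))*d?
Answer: 0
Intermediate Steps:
O(d) = -2 + 3*d/4 (O(d) = -2 + ((-1*(-3))*d)/4 = -2 + (3*d)/4 = -2 + 3*d/4)
u(B) = 4/9 - 2*B/9 (u(B) = 4/9 - B*2/9 = 4/9 - 2*B/9)
p(t, I) = 7 + 3*(1 + t)**2/4 (p(t, I) = (-2 + 3*(t + 1)**2/4) + 9 = (-2 + 3*(1 + t)**2/4) + 9 = 7 + 3*(1 + t)**2/4)
N(n, c) = 0 (N(n, c) = 0*((4/9 - 2/9*4) + 4) = 0*((4/9 - 8/9) + 4) = 0*(-4/9 + 4) = 0*(32/9) = 0)
N(104, p(-18, -17))*23 = 0*23 = 0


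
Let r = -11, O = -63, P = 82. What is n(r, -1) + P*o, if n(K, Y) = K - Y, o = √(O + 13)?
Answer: -10 + 410*I*√2 ≈ -10.0 + 579.83*I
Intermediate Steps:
o = 5*I*√2 (o = √(-63 + 13) = √(-50) = 5*I*√2 ≈ 7.0711*I)
n(r, -1) + P*o = (-11 - 1*(-1)) + 82*(5*I*√2) = (-11 + 1) + 410*I*√2 = -10 + 410*I*√2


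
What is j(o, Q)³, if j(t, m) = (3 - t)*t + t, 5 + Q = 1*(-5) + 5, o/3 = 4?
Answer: -884736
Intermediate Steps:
o = 12 (o = 3*4 = 12)
Q = -5 (Q = -5 + (1*(-5) + 5) = -5 + (-5 + 5) = -5 + 0 = -5)
j(t, m) = t + t*(3 - t) (j(t, m) = t*(3 - t) + t = t + t*(3 - t))
j(o, Q)³ = (12*(4 - 1*12))³ = (12*(4 - 12))³ = (12*(-8))³ = (-96)³ = -884736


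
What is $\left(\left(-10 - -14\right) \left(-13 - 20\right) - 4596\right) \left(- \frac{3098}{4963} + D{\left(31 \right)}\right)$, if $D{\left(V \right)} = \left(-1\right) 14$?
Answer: $\frac{343158240}{4963} \approx 69143.0$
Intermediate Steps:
$D{\left(V \right)} = -14$
$\left(\left(-10 - -14\right) \left(-13 - 20\right) - 4596\right) \left(- \frac{3098}{4963} + D{\left(31 \right)}\right) = \left(\left(-10 - -14\right) \left(-13 - 20\right) - 4596\right) \left(- \frac{3098}{4963} - 14\right) = \left(\left(-10 + 14\right) \left(-33\right) - 4596\right) \left(\left(-3098\right) \frac{1}{4963} - 14\right) = \left(4 \left(-33\right) - 4596\right) \left(- \frac{3098}{4963} - 14\right) = \left(-132 - 4596\right) \left(- \frac{72580}{4963}\right) = \left(-4728\right) \left(- \frac{72580}{4963}\right) = \frac{343158240}{4963}$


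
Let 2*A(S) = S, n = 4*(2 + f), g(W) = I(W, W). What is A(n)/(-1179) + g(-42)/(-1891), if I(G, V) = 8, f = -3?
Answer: -5650/2229489 ≈ -0.0025342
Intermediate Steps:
g(W) = 8
n = -4 (n = 4*(2 - 3) = 4*(-1) = -4)
A(S) = S/2
A(n)/(-1179) + g(-42)/(-1891) = ((1/2)*(-4))/(-1179) + 8/(-1891) = -2*(-1/1179) + 8*(-1/1891) = 2/1179 - 8/1891 = -5650/2229489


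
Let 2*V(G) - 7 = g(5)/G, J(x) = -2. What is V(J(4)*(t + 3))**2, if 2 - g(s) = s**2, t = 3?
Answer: 11449/576 ≈ 19.877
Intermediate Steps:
g(s) = 2 - s**2
V(G) = 7/2 - 23/(2*G) (V(G) = 7/2 + ((2 - 1*5**2)/G)/2 = 7/2 + ((2 - 1*25)/G)/2 = 7/2 + ((2 - 25)/G)/2 = 7/2 + (-23/G)/2 = 7/2 - 23/(2*G))
V(J(4)*(t + 3))**2 = ((-23 + 7*(-2*(3 + 3)))/(2*((-2*(3 + 3)))))**2 = ((-23 + 7*(-2*6))/(2*((-2*6))))**2 = ((1/2)*(-23 + 7*(-12))/(-12))**2 = ((1/2)*(-1/12)*(-23 - 84))**2 = ((1/2)*(-1/12)*(-107))**2 = (107/24)**2 = 11449/576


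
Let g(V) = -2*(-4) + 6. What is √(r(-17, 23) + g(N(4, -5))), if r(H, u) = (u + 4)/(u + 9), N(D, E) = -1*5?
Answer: 5*√38/8 ≈ 3.8528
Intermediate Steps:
N(D, E) = -5
g(V) = 14 (g(V) = 8 + 6 = 14)
r(H, u) = (4 + u)/(9 + u)
√(r(-17, 23) + g(N(4, -5))) = √((4 + 23)/(9 + 23) + 14) = √(27/32 + 14) = √(475/32) = 5*√38/8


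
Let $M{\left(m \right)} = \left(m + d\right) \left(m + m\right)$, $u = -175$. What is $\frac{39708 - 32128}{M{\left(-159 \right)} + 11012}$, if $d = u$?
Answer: $\frac{1895}{29306} \approx 0.064663$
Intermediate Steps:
$d = -175$
$M{\left(m \right)} = 2 m \left(-175 + m\right)$ ($M{\left(m \right)} = \left(m - 175\right) \left(m + m\right) = \left(-175 + m\right) 2 m = 2 m \left(-175 + m\right)$)
$\frac{39708 - 32128}{M{\left(-159 \right)} + 11012} = \frac{39708 - 32128}{2 \left(-159\right) \left(-175 - 159\right) + 11012} = \frac{7580}{2 \left(-159\right) \left(-334\right) + 11012} = \frac{7580}{106212 + 11012} = \frac{7580}{117224} = 7580 \cdot \frac{1}{117224} = \frac{1895}{29306}$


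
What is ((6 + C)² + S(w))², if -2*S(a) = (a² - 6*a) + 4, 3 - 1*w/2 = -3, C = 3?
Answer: 1849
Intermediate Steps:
w = 12 (w = 6 - 2*(-3) = 6 + 6 = 12)
S(a) = -2 + 3*a - a²/2 (S(a) = -((a² - 6*a) + 4)/2 = -(4 + a² - 6*a)/2 = -2 + 3*a - a²/2)
((6 + C)² + S(w))² = ((6 + 3)² + (-2 + 3*12 - ½*12²))² = (9² + (-2 + 36 - ½*144))² = (81 + (-2 + 36 - 72))² = (81 - 38)² = 43² = 1849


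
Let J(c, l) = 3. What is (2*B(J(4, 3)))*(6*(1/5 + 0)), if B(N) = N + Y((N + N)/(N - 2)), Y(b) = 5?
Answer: 96/5 ≈ 19.200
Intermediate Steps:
B(N) = 5 + N (B(N) = N + 5 = 5 + N)
(2*B(J(4, 3)))*(6*(1/5 + 0)) = (2*(5 + 3))*(6*(1/5 + 0)) = (2*8)*(6*(⅕ + 0)) = 16*(6*(⅕)) = 16*(6/5) = 96/5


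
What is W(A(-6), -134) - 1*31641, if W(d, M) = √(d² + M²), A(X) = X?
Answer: -31641 + 2*√4498 ≈ -31507.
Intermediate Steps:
W(d, M) = √(M² + d²)
W(A(-6), -134) - 1*31641 = √((-134)² + (-6)²) - 1*31641 = √(17956 + 36) - 31641 = √17992 - 31641 = 2*√4498 - 31641 = -31641 + 2*√4498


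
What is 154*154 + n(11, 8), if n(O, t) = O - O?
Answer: 23716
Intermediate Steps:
n(O, t) = 0
154*154 + n(11, 8) = 154*154 + 0 = 23716 + 0 = 23716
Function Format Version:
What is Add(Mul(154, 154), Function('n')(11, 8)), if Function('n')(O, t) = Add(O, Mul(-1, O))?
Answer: 23716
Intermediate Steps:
Function('n')(O, t) = 0
Add(Mul(154, 154), Function('n')(11, 8)) = Add(Mul(154, 154), 0) = Add(23716, 0) = 23716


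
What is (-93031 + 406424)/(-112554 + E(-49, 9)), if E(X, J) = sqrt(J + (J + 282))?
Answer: -5878939287/2111400436 - 1566965*sqrt(3)/6334201308 ≈ -2.7848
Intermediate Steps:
E(X, J) = sqrt(282 + 2*J) (E(X, J) = sqrt(J + (282 + J)) = sqrt(282 + 2*J))
(-93031 + 406424)/(-112554 + E(-49, 9)) = (-93031 + 406424)/(-112554 + sqrt(282 + 2*9)) = 313393/(-112554 + sqrt(282 + 18)) = 313393/(-112554 + sqrt(300)) = 313393/(-112554 + 10*sqrt(3))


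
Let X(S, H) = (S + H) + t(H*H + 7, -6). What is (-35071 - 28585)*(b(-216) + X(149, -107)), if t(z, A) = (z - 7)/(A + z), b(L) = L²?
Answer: -17018544557572/5725 ≈ -2.9727e+9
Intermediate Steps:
t(z, A) = (-7 + z)/(A + z)
X(S, H) = H + S + H²/(1 + H²) (X(S, H) = (S + H) + (-7 + (H*H + 7))/(-6 + (H*H + 7)) = (H + S) + (-7 + (H² + 7))/(-6 + (H² + 7)) = (H + S) + (-7 + (7 + H²))/(-6 + (7 + H²)) = (H + S) + H²/(1 + H²) = H + S + H²/(1 + H²))
(-35071 - 28585)*(b(-216) + X(149, -107)) = (-35071 - 28585)*((-216)² + ((-107)² + (1 + (-107)²)*(-107 + 149))/(1 + (-107)²)) = -63656*(46656 + (11449 + (1 + 11449)*42)/(1 + 11449)) = -63656*(46656 + (11449 + 11450*42)/11450) = -63656*(46656 + (11449 + 480900)/11450) = -63656*(46656 + (1/11450)*492349) = -63656*(46656 + 492349/11450) = -63656*534703549/11450 = -17018544557572/5725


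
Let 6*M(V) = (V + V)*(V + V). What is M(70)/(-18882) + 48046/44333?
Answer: 1143575158/1255643559 ≈ 0.91075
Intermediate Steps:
M(V) = 2*V²/3 (M(V) = ((V + V)*(V + V))/6 = ((2*V)*(2*V))/6 = (4*V²)/6 = 2*V²/3)
M(70)/(-18882) + 48046/44333 = ((⅔)*70²)/(-18882) + 48046/44333 = ((⅔)*4900)*(-1/18882) + 48046*(1/44333) = (9800/3)*(-1/18882) + 48046/44333 = -4900/28323 + 48046/44333 = 1143575158/1255643559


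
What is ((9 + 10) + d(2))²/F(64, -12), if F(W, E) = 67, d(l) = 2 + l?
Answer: 529/67 ≈ 7.8955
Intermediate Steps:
((9 + 10) + d(2))²/F(64, -12) = ((9 + 10) + (2 + 2))²/67 = (19 + 4)²*(1/67) = 23²*(1/67) = 529*(1/67) = 529/67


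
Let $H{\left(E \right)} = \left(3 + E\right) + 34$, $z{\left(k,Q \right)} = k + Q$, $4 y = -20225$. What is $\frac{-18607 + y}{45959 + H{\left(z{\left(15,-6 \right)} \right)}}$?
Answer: $- \frac{31551}{61340} \approx -0.51436$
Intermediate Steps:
$y = - \frac{20225}{4}$ ($y = \frac{1}{4} \left(-20225\right) = - \frac{20225}{4} \approx -5056.3$)
$z{\left(k,Q \right)} = Q + k$
$H{\left(E \right)} = 37 + E$
$\frac{-18607 + y}{45959 + H{\left(z{\left(15,-6 \right)} \right)}} = \frac{-18607 - \frac{20225}{4}}{45959 + \left(37 + \left(-6 + 15\right)\right)} = - \frac{94653}{4 \left(45959 + \left(37 + 9\right)\right)} = - \frac{94653}{4 \left(45959 + 46\right)} = - \frac{94653}{4 \cdot 46005} = \left(- \frac{94653}{4}\right) \frac{1}{46005} = - \frac{31551}{61340}$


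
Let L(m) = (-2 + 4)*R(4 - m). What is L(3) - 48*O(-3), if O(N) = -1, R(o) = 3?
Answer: 54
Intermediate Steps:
L(m) = 6 (L(m) = (-2 + 4)*3 = 2*3 = 6)
L(3) - 48*O(-3) = 6 - 48*(-1) = 6 + 48 = 54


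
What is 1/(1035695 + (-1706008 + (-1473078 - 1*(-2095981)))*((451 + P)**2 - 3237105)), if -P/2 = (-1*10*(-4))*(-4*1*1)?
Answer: 1/2862283627415 ≈ 3.4937e-13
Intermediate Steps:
P = 320 (P = -2*-1*10*(-4)*-4*1*1 = -2*(-10*(-4))*(-4*1) = -80*(-4) = -2*(-160) = 320)
1/(1035695 + (-1706008 + (-1473078 - 1*(-2095981)))*((451 + P)**2 - 3237105)) = 1/(1035695 + (-1706008 + (-1473078 - 1*(-2095981)))*((451 + 320)**2 - 3237105)) = 1/(1035695 + (-1706008 + (-1473078 + 2095981))*(771**2 - 3237105)) = 1/(1035695 + (-1706008 + 622903)*(594441 - 3237105)) = 1/(1035695 - 1083105*(-2642664)) = 1/(1035695 + 2862282591720) = 1/2862283627415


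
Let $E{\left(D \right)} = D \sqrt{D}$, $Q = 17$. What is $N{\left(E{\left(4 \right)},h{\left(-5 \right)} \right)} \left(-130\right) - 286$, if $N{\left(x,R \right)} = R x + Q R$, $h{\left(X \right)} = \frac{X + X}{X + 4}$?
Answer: $-32786$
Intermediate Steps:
$E{\left(D \right)} = D^{\frac{3}{2}}$
$h{\left(X \right)} = \frac{2 X}{4 + X}$
$N{\left(x,R \right)} = 17 R + R x$ ($N{\left(x,R \right)} = R x + 17 R = 17 R + R x$)
$N{\left(E{\left(4 \right)},h{\left(-5 \right)} \right)} \left(-130\right) - 286 = 2 \left(-5\right) \frac{1}{4 - 5} \left(17 + 4^{\frac{3}{2}}\right) \left(-130\right) - 286 = 2 \left(-5\right) \frac{1}{-1} \left(17 + 8\right) \left(-130\right) - 286 = 2 \left(-5\right) \left(-1\right) 25 \left(-130\right) - 286 = 10 \cdot 25 \left(-130\right) - 286 = 250 \left(-130\right) - 286 = -32500 - 286 = -32786$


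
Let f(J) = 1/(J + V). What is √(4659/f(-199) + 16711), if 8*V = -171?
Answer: I*√16160258/4 ≈ 1005.0*I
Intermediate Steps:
V = -171/8 (V = (⅛)*(-171) = -171/8 ≈ -21.375)
f(J) = 1/(-171/8 + J) (f(J) = 1/(J - 171/8) = 1/(-171/8 + J))
√(4659/f(-199) + 16711) = √(4659/((8/(-171 + 8*(-199)))) + 16711) = √(4659/((8/(-171 - 1592))) + 16711) = √(4659/((8/(-1763))) + 16711) = √(4659/((8*(-1/1763))) + 16711) = √(4659/(-8/1763) + 16711) = √(4659*(-1763/8) + 16711) = √(-8213817/8 + 16711) = √(-8080129/8) = I*√16160258/4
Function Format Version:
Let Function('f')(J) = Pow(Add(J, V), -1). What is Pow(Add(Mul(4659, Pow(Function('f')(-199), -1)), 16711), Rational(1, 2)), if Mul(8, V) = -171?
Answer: Mul(Rational(1, 4), I, Pow(16160258, Rational(1, 2))) ≈ Mul(1005.0, I)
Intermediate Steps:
V = Rational(-171, 8) (V = Mul(Rational(1, 8), -171) = Rational(-171, 8) ≈ -21.375)
Function('f')(J) = Pow(Add(Rational(-171, 8), J), -1) (Function('f')(J) = Pow(Add(J, Rational(-171, 8)), -1) = Pow(Add(Rational(-171, 8), J), -1))
Pow(Add(Mul(4659, Pow(Function('f')(-199), -1)), 16711), Rational(1, 2)) = Pow(Add(Mul(4659, Pow(Mul(8, Pow(Add(-171, Mul(8, -199)), -1)), -1)), 16711), Rational(1, 2)) = Pow(Add(Mul(4659, Pow(Mul(8, Pow(Add(-171, -1592), -1)), -1)), 16711), Rational(1, 2)) = Pow(Add(Mul(4659, Pow(Mul(8, Pow(-1763, -1)), -1)), 16711), Rational(1, 2)) = Pow(Add(Mul(4659, Pow(Mul(8, Rational(-1, 1763)), -1)), 16711), Rational(1, 2)) = Pow(Add(Mul(4659, Pow(Rational(-8, 1763), -1)), 16711), Rational(1, 2)) = Pow(Add(Mul(4659, Rational(-1763, 8)), 16711), Rational(1, 2)) = Pow(Add(Rational(-8213817, 8), 16711), Rational(1, 2)) = Pow(Rational(-8080129, 8), Rational(1, 2)) = Mul(Rational(1, 4), I, Pow(16160258, Rational(1, 2)))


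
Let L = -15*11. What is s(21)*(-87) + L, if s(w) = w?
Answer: -1992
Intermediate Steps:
L = -165
s(21)*(-87) + L = 21*(-87) - 165 = -1827 - 165 = -1992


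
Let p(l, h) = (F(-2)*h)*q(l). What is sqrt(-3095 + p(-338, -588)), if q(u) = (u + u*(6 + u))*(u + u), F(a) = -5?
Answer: I*sqrt(222350815415) ≈ 4.7154e+5*I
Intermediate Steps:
q(u) = 2*u*(u + u*(6 + u)) (q(u) = (u + u*(6 + u))*(2*u) = 2*u*(u + u*(6 + u)))
p(l, h) = -10*h*l**2*(7 + l) (p(l, h) = (-5*h)*(2*l**2*(7 + l)) = -10*h*l**2*(7 + l))
sqrt(-3095 + p(-338, -588)) = sqrt(-3095 - 10*(-588)*(-338)**2*(7 - 338)) = sqrt(-3095 - 10*(-588)*114244*(-331)) = sqrt(-3095 - 222350812320) = sqrt(-222350815415) = I*sqrt(222350815415)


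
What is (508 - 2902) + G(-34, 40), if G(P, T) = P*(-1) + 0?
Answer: -2360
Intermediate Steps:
G(P, T) = -P (G(P, T) = -P + 0 = -P)
(508 - 2902) + G(-34, 40) = (508 - 2902) - 1*(-34) = -2394 + 34 = -2360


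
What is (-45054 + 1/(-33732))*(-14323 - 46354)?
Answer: 92214570295133/33732 ≈ 2.7337e+9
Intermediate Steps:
(-45054 + 1/(-33732))*(-14323 - 46354) = (-45054 - 1/33732)*(-60677) = -1519761529/33732*(-60677) = 92214570295133/33732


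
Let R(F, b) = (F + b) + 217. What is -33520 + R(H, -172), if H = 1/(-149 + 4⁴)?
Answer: -3581824/107 ≈ -33475.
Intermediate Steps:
H = 1/107 (H = 1/(-149 + 256) = 1/107 ≈ 0.0093458)
R(F, b) = 217 + F + b
-33520 + R(H, -172) = -33520 + (217 + 1/107 - 172) = -33520 + 4816/107 = -3581824/107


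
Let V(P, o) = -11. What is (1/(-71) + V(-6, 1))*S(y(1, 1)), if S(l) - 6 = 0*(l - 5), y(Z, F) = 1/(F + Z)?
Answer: -4692/71 ≈ -66.084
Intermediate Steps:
S(l) = 6 (S(l) = 6 + 0*(l - 5) = 6 + 0*(-5 + l) = 6 + 0 = 6)
(1/(-71) + V(-6, 1))*S(y(1, 1)) = (1/(-71) - 11)*6 = (-1/71 - 11)*6 = -782/71*6 = -4692/71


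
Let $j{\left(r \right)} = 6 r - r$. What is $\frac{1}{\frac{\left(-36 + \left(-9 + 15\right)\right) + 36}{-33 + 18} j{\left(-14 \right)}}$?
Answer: $\frac{1}{28} \approx 0.035714$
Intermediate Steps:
$j{\left(r \right)} = 5 r$
$\frac{1}{\frac{\left(-36 + \left(-9 + 15\right)\right) + 36}{-33 + 18} j{\left(-14 \right)}} = \frac{1}{\frac{\left(-36 + \left(-9 + 15\right)\right) + 36}{-33 + 18} \cdot 5 \left(-14\right)} = \frac{1}{\frac{\left(-36 + 6\right) + 36}{-15} \left(-70\right)} = \frac{1}{\left(-30 + 36\right) \left(- \frac{1}{15}\right) \left(-70\right)} = \frac{1}{6 \left(- \frac{1}{15}\right) \left(-70\right)} = \frac{1}{\left(- \frac{2}{5}\right) \left(-70\right)} = \frac{1}{28}$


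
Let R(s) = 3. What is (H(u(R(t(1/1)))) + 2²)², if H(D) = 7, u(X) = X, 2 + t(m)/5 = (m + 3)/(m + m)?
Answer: 121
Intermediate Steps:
t(m) = -10 + 5*(3 + m)/(2*m) (t(m) = -10 + 5*((m + 3)/(m + m)) = -10 + 5*((3 + m)/((2*m))) = -10 + 5*((3 + m)*(1/(2*m))) = -10 + 5*((3 + m)/(2*m)) = -10 + 5*(3 + m)/(2*m))
(H(u(R(t(1/1)))) + 2²)² = (7 + 2²)² = (7 + 4)² = 11² = 121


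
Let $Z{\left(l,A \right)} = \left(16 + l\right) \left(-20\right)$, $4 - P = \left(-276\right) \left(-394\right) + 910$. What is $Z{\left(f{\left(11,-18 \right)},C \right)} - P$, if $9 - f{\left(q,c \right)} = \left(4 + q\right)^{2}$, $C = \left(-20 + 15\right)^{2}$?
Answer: $113650$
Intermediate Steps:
$C = 25$ ($C = \left(-5\right)^{2} = 25$)
$f{\left(q,c \right)} = 9 - \left(4 + q\right)^{2}$
$P = -109650$ ($P = 4 - \left(\left(-276\right) \left(-394\right) + 910\right) = 4 - \left(108744 + 910\right) = 4 - 109654 = -109650$)
$Z{\left(l,A \right)} = -320 - 20 l$
$Z{\left(f{\left(11,-18 \right)},C \right)} - P = \left(-320 - 20 \left(9 - \left(4 + 11\right)^{2}\right)\right) - -109650 = \left(-320 - 20 \left(9 - 15^{2}\right)\right) + 109650 = \left(-320 - 20 \left(9 - 225\right)\right) + 109650 = \left(-320 - -4320\right) + 109650 = \left(-320 + 4320\right) + 109650 = 4000 + 109650 = 113650$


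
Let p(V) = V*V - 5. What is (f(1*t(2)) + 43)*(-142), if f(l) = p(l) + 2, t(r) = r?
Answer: -6248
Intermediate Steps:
p(V) = -5 + V² (p(V) = V² - 5 = -5 + V²)
f(l) = -3 + l² (f(l) = (-5 + l²) + 2 = -3 + l²)
(f(1*t(2)) + 43)*(-142) = ((-3 + (1*2)²) + 43)*(-142) = ((-3 + 2²) + 43)*(-142) = ((-3 + 4) + 43)*(-142) = (1 + 43)*(-142) = 44*(-142) = -6248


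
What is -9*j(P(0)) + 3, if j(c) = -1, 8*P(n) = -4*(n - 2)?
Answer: 12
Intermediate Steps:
P(n) = 1 - n/2 (P(n) = (-4*(n - 2))/8 = (-4*(-2 + n))/8 = (8 - 4*n)/8 = 1 - n/2)
-9*j(P(0)) + 3 = -9*(-1) + 3 = 9 + 3 = 12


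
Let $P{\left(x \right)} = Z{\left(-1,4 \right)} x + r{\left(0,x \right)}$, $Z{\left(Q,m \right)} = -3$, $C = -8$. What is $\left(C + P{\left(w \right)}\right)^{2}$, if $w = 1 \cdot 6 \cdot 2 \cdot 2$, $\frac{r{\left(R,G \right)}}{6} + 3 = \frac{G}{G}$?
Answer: $8464$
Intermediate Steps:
$r{\left(R,G \right)} = -12$ ($r{\left(R,G \right)} = -18 + 6 \frac{G}{G} = -18 + 6 \cdot 1 = -18 + 6 = -12$)
$w = 24$ ($w = 6 \cdot 2 \cdot 2 = 12 \cdot 2 = 24$)
$P{\left(x \right)} = -12 - 3 x$ ($P{\left(x \right)} = - 3 x - 12 = -12 - 3 x$)
$\left(C + P{\left(w \right)}\right)^{2} = \left(-8 - 84\right)^{2} = \left(-92\right)^{2} = 8464$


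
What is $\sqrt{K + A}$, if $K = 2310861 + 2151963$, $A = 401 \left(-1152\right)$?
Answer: $2 \sqrt{1000218} \approx 2000.2$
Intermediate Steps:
$A = -461952$
$K = 4462824$
$\sqrt{K + A} = \sqrt{4462824 - 461952} = \sqrt{4000872} = 2 \sqrt{1000218}$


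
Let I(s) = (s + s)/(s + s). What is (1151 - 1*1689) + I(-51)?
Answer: -537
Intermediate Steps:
I(s) = 1 (I(s) = (2*s)/((2*s)) = (2*s)*(1/(2*s)) = 1)
(1151 - 1*1689) + I(-51) = (1151 - 1*1689) + 1 = (1151 - 1689) + 1 = -538 + 1 = -537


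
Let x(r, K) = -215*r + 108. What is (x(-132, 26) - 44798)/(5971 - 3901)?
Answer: -1631/207 ≈ -7.8792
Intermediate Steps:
x(r, K) = 108 - 215*r
(x(-132, 26) - 44798)/(5971 - 3901) = ((108 - 215*(-132)) - 44798)/(5971 - 3901) = ((108 + 28380) - 44798)/2070 = (28488 - 44798)*(1/2070) = -16310*1/2070 = -1631/207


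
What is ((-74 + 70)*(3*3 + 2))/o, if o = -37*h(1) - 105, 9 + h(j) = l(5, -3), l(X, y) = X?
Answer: -44/43 ≈ -1.0233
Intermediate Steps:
h(j) = -4 (h(j) = -9 + 5 = -4)
o = 43 (o = -37*(-4) - 105 = 148 - 105 = 43)
((-74 + 70)*(3*3 + 2))/o = ((-74 + 70)*(3*3 + 2))/43 = -4*(9 + 2)*(1/43) = -4*11*(1/43) = -44*1/43 = -44/43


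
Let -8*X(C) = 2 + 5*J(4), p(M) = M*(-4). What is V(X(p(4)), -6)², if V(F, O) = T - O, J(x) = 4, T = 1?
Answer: 49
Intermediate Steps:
p(M) = -4*M
X(C) = -11/4 (X(C) = -(2 + 5*4)/8 = -(2 + 20)/8 = -⅛*22 = -11/4)
V(F, O) = 1 - O
V(X(p(4)), -6)² = (1 - 1*(-6))² = (1 + 6)² = 7² = 49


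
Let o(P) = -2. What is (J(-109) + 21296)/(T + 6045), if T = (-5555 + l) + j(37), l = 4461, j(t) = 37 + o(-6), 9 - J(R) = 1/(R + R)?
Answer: 4644491/1086948 ≈ 4.2730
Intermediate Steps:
J(R) = 9 - 1/(2*R) (J(R) = 9 - 1/(R + R) = 9 - 1/(2*R))
j(t) = 35 (j(t) = 37 - 2 = 35)
T = -1059 (T = (-5555 + 4461) + 35 = -1094 + 35 = -1059)
(J(-109) + 21296)/(T + 6045) = ((9 - ½/(-109)) + 21296)/(-1059 + 6045) = ((9 - ½*(-1/109)) + 21296)/4986 = ((9 + 1/218) + 21296)*(1/4986) = (1963/218 + 21296)*(1/4986) = (4644491/218)*(1/4986) = 4644491/1086948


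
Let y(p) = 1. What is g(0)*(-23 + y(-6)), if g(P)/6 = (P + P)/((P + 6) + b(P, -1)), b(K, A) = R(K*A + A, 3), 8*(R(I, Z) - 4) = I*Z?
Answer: 0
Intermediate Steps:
R(I, Z) = 4 + I*Z/8 (R(I, Z) = 4 + (I*Z)/8 = 4 + I*Z/8)
b(K, A) = 4 + 3*A/8 + 3*A*K/8 (b(K, A) = 4 + (1/8)*(K*A + A)*3 = 4 + (1/8)*(A*K + A)*3 = 4 + (1/8)*(A + A*K)*3 = 4 + (3*A/8 + 3*A*K/8) = 4 + 3*A/8 + 3*A*K/8)
g(P) = 12*P/(77/8 + 5*P/8) (g(P) = 6*((P + P)/((P + 6) + (4 + (3/8)*(-1)*(1 + P)))) = 6*((2*P)/((6 + P) + (4 + (-3/8 - 3*P/8)))) = 6*((2*P)/((6 + P) + (29/8 - 3*P/8))) = 6*((2*P)/(77/8 + 5*P/8)) = 6*(2*P/(77/8 + 5*P/8)) = 12*P/(77/8 + 5*P/8))
g(0)*(-23 + y(-6)) = (96*0/(77 + 5*0))*(-23 + 1) = (96*0/(77 + 0))*(-22) = (96*0/77)*(-22) = (96*0*(1/77))*(-22) = 0*(-22) = 0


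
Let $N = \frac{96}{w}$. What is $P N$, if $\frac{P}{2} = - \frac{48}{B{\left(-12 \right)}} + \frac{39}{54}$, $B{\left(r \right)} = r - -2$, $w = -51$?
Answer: $- \frac{15904}{765} \approx -20.79$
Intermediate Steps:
$B{\left(r \right)} = 2 + r$ ($B{\left(r \right)} = r + 2 = 2 + r$)
$N = - \frac{32}{17}$ ($N = \frac{96}{-51} = 96 \left(- \frac{1}{51}\right) = - \frac{32}{17} \approx -1.8824$)
$P = \frac{497}{45}$ ($P = 2 \left(- \frac{48}{2 - 12} + \frac{39}{54}\right) = 2 \left(- \frac{48}{-10} + 39 \cdot \frac{1}{54}\right) = 2 \left(\left(-48\right) \left(- \frac{1}{10}\right) + \frac{13}{18}\right) = 2 \left(\frac{24}{5} + \frac{13}{18}\right) = 2 \cdot \frac{497}{90} = \frac{497}{45} \approx 11.044$)
$P N = \frac{497}{45} \left(- \frac{32}{17}\right) = - \frac{15904}{765}$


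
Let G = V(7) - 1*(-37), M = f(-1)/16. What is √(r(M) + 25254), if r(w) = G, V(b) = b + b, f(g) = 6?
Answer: √25305 ≈ 159.08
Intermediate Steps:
V(b) = 2*b
M = 3/8 (M = 6/16 = 6*(1/16) = 3/8 ≈ 0.37500)
G = 51 (G = 2*7 - 1*(-37) = 14 + 37 = 51)
r(w) = 51
√(r(M) + 25254) = √(51 + 25254) = √25305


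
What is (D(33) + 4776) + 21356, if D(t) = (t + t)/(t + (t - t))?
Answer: 26134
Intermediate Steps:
D(t) = 2 (D(t) = (2*t)/(t + 0) = (2*t)/t = 2)
(D(33) + 4776) + 21356 = (2 + 4776) + 21356 = 4778 + 21356 = 26134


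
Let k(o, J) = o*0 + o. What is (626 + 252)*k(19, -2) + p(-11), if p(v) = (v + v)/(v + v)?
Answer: 16683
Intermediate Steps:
k(o, J) = o (k(o, J) = 0 + o = o)
p(v) = 1 (p(v) = (2*v)/((2*v)) = (2*v)*(1/(2*v)) = 1)
(626 + 252)*k(19, -2) + p(-11) = (626 + 252)*19 + 1 = 878*19 + 1 = 16682 + 1 = 16683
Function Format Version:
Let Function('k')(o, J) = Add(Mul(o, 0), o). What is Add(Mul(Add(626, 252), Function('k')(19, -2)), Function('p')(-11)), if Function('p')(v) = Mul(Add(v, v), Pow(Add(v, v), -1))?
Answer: 16683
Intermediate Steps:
Function('k')(o, J) = o (Function('k')(o, J) = Add(0, o) = o)
Function('p')(v) = 1 (Function('p')(v) = Mul(Mul(2, v), Pow(Mul(2, v), -1)) = Mul(Mul(2, v), Mul(Rational(1, 2), Pow(v, -1))) = 1)
Add(Mul(Add(626, 252), Function('k')(19, -2)), Function('p')(-11)) = Add(Mul(Add(626, 252), 19), 1) = Add(Mul(878, 19), 1) = Add(16682, 1) = 16683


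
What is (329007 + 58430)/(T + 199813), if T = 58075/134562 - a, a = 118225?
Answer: 52134297594/10978702531 ≈ 4.7487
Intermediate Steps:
T = -15908534375/134562 (T = 58075/134562 - 1*118225 = 58075*(1/134562) - 118225 = 58075/134562 - 118225 = -15908534375/134562 ≈ -1.1822e+5)
(329007 + 58430)/(T + 199813) = (329007 + 58430)/(-15908534375/134562 + 199813) = 387437/(10978702531/134562) = 387437*(134562/10978702531) = 52134297594/10978702531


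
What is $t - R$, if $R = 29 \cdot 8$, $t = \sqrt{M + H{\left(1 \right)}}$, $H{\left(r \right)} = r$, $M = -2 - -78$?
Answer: $-232 + \sqrt{77} \approx -223.23$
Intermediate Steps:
$M = 76$ ($M = -2 + 78 = 76$)
$t = \sqrt{77}$ ($t = \sqrt{76 + 1} = \sqrt{77} \approx 8.775$)
$R = 232$
$t - R = \sqrt{77} - 232 = -232 + \sqrt{77}$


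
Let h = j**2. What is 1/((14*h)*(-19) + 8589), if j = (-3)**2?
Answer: -1/12957 ≈ -7.7178e-5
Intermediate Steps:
j = 9
h = 81 (h = 9**2 = 81)
1/((14*h)*(-19) + 8589) = 1/((14*81)*(-19) + 8589) = 1/(1134*(-19) + 8589) = 1/(-21546 + 8589) = 1/(-12957) = -1/12957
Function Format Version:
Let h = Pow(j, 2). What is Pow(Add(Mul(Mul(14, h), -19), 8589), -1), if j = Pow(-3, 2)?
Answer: Rational(-1, 12957) ≈ -7.7178e-5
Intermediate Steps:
j = 9
h = 81 (h = Pow(9, 2) = 81)
Pow(Add(Mul(Mul(14, h), -19), 8589), -1) = Pow(Add(Mul(Mul(14, 81), -19), 8589), -1) = Pow(Add(Mul(1134, -19), 8589), -1) = Pow(Add(-21546, 8589), -1) = Pow(-12957, -1) = Rational(-1, 12957)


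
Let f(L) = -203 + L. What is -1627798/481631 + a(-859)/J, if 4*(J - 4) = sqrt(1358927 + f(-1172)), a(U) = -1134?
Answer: -45301017974/13619079787 - 378*sqrt(84847)/28277 ≈ -7.2201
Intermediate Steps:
J = 4 + sqrt(84847) (J = 4 + sqrt(1358927 + (-203 - 1172))/4 = 4 + sqrt(1358927 - 1375)/4 = 4 + sqrt(1357552)/4 = 4 + (4*sqrt(84847))/4 = 4 + sqrt(84847) ≈ 295.29)
-1627798/481631 + a(-859)/J = -1627798/481631 - 1134/(4 + sqrt(84847))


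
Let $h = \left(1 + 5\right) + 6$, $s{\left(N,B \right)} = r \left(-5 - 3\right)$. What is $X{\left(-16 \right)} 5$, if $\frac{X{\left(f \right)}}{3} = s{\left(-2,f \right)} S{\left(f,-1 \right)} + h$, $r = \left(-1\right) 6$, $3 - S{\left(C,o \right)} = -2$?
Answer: $3780$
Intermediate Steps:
$S{\left(C,o \right)} = 5$ ($S{\left(C,o \right)} = 3 - -2 = 3 + 2 = 5$)
$r = -6$
$s{\left(N,B \right)} = 48$ ($s{\left(N,B \right)} = - 6 \left(-5 - 3\right) = \left(-6\right) \left(-8\right) = 48$)
$h = 12$ ($h = 6 + 6 = 12$)
$X{\left(f \right)} = 756$ ($X{\left(f \right)} = 3 \left(48 \cdot 5 + 12\right) = 3 \left(240 + 12\right) = 3 \cdot 252 = 756$)
$X{\left(-16 \right)} 5 = 756 \cdot 5 = 3780$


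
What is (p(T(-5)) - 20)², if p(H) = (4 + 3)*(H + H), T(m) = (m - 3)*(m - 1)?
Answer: 425104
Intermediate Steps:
T(m) = (-1 + m)*(-3 + m) (T(m) = (-3 + m)*(-1 + m) = (-1 + m)*(-3 + m))
p(H) = 14*H (p(H) = 7*(2*H) = 14*H)
(p(T(-5)) - 20)² = (14*(3 + (-5)² - 4*(-5)) - 20)² = (14*(3 + 25 + 20) - 20)² = (14*48 - 20)² = (672 - 20)² = 652² = 425104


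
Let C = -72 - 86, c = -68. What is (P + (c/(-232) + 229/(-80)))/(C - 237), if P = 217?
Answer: -497479/916400 ≈ -0.54286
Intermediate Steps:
C = -158
(P + (c/(-232) + 229/(-80)))/(C - 237) = (217 + (-68/(-232) + 229/(-80)))/(-158 - 237) = (217 + (-68*(-1/232) + 229*(-1/80)))/(-395) = (217 + (17/58 - 229/80))*(-1/395) = (217 - 5961/2320)*(-1/395) = (497479/2320)*(-1/395) = -497479/916400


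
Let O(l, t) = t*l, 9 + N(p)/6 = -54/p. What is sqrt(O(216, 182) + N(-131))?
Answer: 3*sqrt(74860998)/131 ≈ 198.14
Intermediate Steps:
N(p) = -54 - 324/p (N(p) = -54 + 6*(-54/p) = -54 - 324/p)
O(l, t) = l*t
sqrt(O(216, 182) + N(-131)) = sqrt(216*182 + (-54 - 324/(-131))) = sqrt(39312 + (-54 - 324*(-1/131))) = sqrt(39312 + (-54 + 324/131)) = sqrt(39312 - 6750/131) = sqrt(5143122/131) = 3*sqrt(74860998)/131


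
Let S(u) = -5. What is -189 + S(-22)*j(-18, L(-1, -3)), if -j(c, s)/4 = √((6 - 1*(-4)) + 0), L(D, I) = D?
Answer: -189 + 20*√10 ≈ -125.75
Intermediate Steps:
j(c, s) = -4*√10 (j(c, s) = -4*√((6 - 1*(-4)) + 0) = -4*√((6 + 4) + 0) = -4*√(10 + 0) = -4*√10)
-189 + S(-22)*j(-18, L(-1, -3)) = -189 - (-20)*√10 = -189 + 20*√10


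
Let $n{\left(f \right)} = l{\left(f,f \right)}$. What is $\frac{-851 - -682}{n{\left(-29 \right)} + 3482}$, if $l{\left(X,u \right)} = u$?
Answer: $- \frac{169}{3453} \approx -0.048943$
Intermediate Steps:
$n{\left(f \right)} = f$
$\frac{-851 - -682}{n{\left(-29 \right)} + 3482} = \frac{-851 - -682}{-29 + 3482} = \frac{-851 + 682}{3453} = \left(-169\right) \frac{1}{3453} = - \frac{169}{3453}$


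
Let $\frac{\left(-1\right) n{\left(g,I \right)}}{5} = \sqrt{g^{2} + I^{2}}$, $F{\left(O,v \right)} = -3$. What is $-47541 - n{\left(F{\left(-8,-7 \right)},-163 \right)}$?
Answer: $-47541 + 5 \sqrt{26578} \approx -46726.0$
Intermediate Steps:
$n{\left(g,I \right)} = - 5 \sqrt{I^{2} + g^{2}}$ ($n{\left(g,I \right)} = - 5 \sqrt{g^{2} + I^{2}} = - 5 \sqrt{I^{2} + g^{2}}$)
$-47541 - n{\left(F{\left(-8,-7 \right)},-163 \right)} = -47541 - - 5 \sqrt{\left(-163\right)^{2} + \left(-3\right)^{2}} = -47541 - - 5 \sqrt{26569 + 9} = -47541 - - 5 \sqrt{26578} = -47541 + 5 \sqrt{26578}$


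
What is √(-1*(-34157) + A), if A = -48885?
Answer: 2*I*√3682 ≈ 121.36*I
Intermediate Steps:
√(-1*(-34157) + A) = √(-1*(-34157) - 48885) = √(34157 - 48885) = √(-14728) = 2*I*√3682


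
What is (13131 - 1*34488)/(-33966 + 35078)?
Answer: -21357/1112 ≈ -19.206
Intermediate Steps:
(13131 - 1*34488)/(-33966 + 35078) = (13131 - 34488)/1112 = -21357*1/1112 = -21357/1112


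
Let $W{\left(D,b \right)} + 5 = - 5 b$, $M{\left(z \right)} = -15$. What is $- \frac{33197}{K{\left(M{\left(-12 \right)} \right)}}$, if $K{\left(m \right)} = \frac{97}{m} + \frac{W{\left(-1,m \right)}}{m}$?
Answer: $\frac{497955}{167} \approx 2981.8$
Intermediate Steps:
$W{\left(D,b \right)} = -5 - 5 b$
$K{\left(m \right)} = \frac{97}{m} + \frac{-5 - 5 m}{m}$
$- \frac{33197}{K{\left(M{\left(-12 \right)} \right)}} = - \frac{33197}{-5 + \frac{92}{-15}} = - \frac{33197}{-5 + 92 \left(- \frac{1}{15}\right)} = - \frac{33197}{-5 - \frac{92}{15}} = - \frac{33197}{- \frac{167}{15}} = \left(-33197\right) \left(- \frac{15}{167}\right) = \frac{497955}{167}$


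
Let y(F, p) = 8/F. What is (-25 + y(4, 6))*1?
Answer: -23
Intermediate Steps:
(-25 + y(4, 6))*1 = (-25 + 8/4)*1 = (-25 + 8*(¼))*1 = (-25 + 2)*1 = -23*1 = -23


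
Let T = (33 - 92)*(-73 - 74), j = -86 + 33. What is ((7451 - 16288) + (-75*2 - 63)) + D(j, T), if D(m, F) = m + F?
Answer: -430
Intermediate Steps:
j = -53
T = 8673 (T = -59*(-147) = 8673)
D(m, F) = F + m
((7451 - 16288) + (-75*2 - 63)) + D(j, T) = ((7451 - 16288) + (-75*2 - 63)) + (8673 - 53) = (-8837 + (-150 - 63)) + 8620 = (-8837 - 213) + 8620 = -9050 + 8620 = -430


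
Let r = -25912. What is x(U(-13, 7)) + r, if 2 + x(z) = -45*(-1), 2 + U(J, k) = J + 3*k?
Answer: -25869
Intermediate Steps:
U(J, k) = -2 + J + 3*k (U(J, k) = -2 + (J + 3*k) = -2 + J + 3*k)
x(z) = 43 (x(z) = -2 - 45*(-1) = -2 + 45 = 43)
x(U(-13, 7)) + r = 43 - 25912 = -25869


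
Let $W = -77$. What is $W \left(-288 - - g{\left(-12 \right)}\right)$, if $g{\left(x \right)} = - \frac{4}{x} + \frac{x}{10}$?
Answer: $\frac{333641}{15} \approx 22243.0$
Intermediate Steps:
$g{\left(x \right)} = - \frac{4}{x} + \frac{x}{10}$ ($g{\left(x \right)} = - \frac{4}{x} + x \frac{1}{10} = - \frac{4}{x} + \frac{x}{10}$)
$W \left(-288 - - g{\left(-12 \right)}\right) = - 77 \left(-288 - - (- \frac{4}{-12} + \frac{1}{10} \left(-12\right))\right) = - 77 \left(-288 - - (\left(-4\right) \left(- \frac{1}{12}\right) - \frac{6}{5})\right) = - 77 \left(-288 - - (\frac{1}{3} - \frac{6}{5})\right) = - 77 \left(-288 - \left(-1\right) \left(- \frac{13}{15}\right)\right) = - 77 \left(-288 - \frac{13}{15}\right) = \left(-77\right) \left(- \frac{4333}{15}\right) = \frac{333641}{15}$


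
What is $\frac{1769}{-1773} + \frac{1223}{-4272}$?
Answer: $- \frac{3241849}{2524752} \approx -1.284$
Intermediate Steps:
$\frac{1769}{-1773} + \frac{1223}{-4272} = 1769 \left(- \frac{1}{1773}\right) + 1223 \left(- \frac{1}{4272}\right) = - \frac{1769}{1773} - \frac{1223}{4272} = - \frac{3241849}{2524752}$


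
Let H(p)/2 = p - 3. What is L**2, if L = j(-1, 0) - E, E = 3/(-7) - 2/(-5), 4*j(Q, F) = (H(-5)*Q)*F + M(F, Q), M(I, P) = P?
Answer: 961/19600 ≈ 0.049031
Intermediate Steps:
H(p) = -6 + 2*p (H(p) = 2*(p - 3) = 2*(-3 + p) = -6 + 2*p)
j(Q, F) = Q/4 - 4*F*Q (j(Q, F) = (((-6 + 2*(-5))*Q)*F + Q)/4 = (((-6 - 10)*Q)*F + Q)/4 = ((-16*Q)*F + Q)/4 = (-16*F*Q + Q)/4 = (Q - 16*F*Q)/4 = Q/4 - 4*F*Q)
E = -1/35 (E = 3*(-1/7) - 2*(-1/5) = -3/7 + 2/5 = -1/35 ≈ -0.028571)
L = -31/140 (L = (1/4)*(-1)*(1 - 16*0) - 1*(-1/35) = (1/4)*(-1)*(1 + 0) + 1/35 = (1/4)*(-1)*1 + 1/35 = -1/4 + 1/35 = -31/140 ≈ -0.22143)
L**2 = (-31/140)**2 = 961/19600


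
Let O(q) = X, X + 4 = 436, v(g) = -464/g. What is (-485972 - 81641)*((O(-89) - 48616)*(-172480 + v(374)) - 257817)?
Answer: -51889114974690361/11 ≈ -4.7172e+15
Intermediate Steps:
X = 432 (X = -4 + 436 = 432)
O(q) = 432
(-485972 - 81641)*((O(-89) - 48616)*(-172480 + v(374)) - 257817) = (-485972 - 81641)*((432 - 48616)*(-172480 - 464/374) - 257817) = -567613*(-48184*(-172480 - 464*1/374) - 257817) = -567613*(-48184*(-172480 - 232/187) - 257817) = -567613*(-48184*(-32253992/187) - 257817) = -567613*(1554126350528/187 - 257817) = -567613*1554078138749/187 = -51889114974690361/11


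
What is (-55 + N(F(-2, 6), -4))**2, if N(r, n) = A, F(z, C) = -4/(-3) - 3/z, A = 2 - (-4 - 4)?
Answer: 2025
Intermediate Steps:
A = 10 (A = 2 - 1*(-8) = 2 + 8 = 10)
F(z, C) = 4/3 - 3/z (F(z, C) = -4*(-1/3) - 3/z = 4/3 - 3/z)
N(r, n) = 10
(-55 + N(F(-2, 6), -4))**2 = (-55 + 10)**2 = (-45)**2 = 2025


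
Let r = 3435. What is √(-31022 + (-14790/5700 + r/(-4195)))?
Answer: I*√788403789225570/159410 ≈ 176.14*I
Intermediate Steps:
√(-31022 + (-14790/5700 + r/(-4195))) = √(-31022 + (-14790/5700 + 3435/(-4195))) = √(-31022 + (-14790*1/5700 + 3435*(-1/4195))) = √(-31022 + (-493/190 - 687/839)) = √(-31022 - 544157/159410) = √(-4945761177/159410) = I*√788403789225570/159410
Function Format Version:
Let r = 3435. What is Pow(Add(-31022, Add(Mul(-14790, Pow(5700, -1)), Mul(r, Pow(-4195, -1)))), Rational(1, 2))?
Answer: Mul(Rational(1, 159410), I, Pow(788403789225570, Rational(1, 2))) ≈ Mul(176.14, I)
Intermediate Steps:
Pow(Add(-31022, Add(Mul(-14790, Pow(5700, -1)), Mul(r, Pow(-4195, -1)))), Rational(1, 2)) = Pow(Add(-31022, Add(Mul(-14790, Pow(5700, -1)), Mul(3435, Pow(-4195, -1)))), Rational(1, 2)) = Pow(Add(-31022, Add(Mul(-14790, Rational(1, 5700)), Mul(3435, Rational(-1, 4195)))), Rational(1, 2)) = Pow(Add(-31022, Add(Rational(-493, 190), Rational(-687, 839))), Rational(1, 2)) = Pow(Add(-31022, Rational(-544157, 159410)), Rational(1, 2)) = Pow(Rational(-4945761177, 159410), Rational(1, 2)) = Mul(Rational(1, 159410), I, Pow(788403789225570, Rational(1, 2)))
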